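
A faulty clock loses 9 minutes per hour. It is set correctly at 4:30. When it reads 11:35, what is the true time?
For every 60 true minutes, the faulty clock advances 51 minutes, so 1 faulty-clock minute corresponds to 60/51 true minutes.
From 4:30 to 11:35 on the faulty dial is 425 minutes.
True elapsed: 425 x 60/51 = 500 minutes = 8 hours and 20 minutes.
True time: 4:30 + 8 hours and 20 minutes = 12:50.

Final answer: 12:50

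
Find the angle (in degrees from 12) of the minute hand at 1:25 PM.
The minute hand moves 6 degrees per minute.
At 1:25: 25 x 6 = 150 degrees

Final answer: 150 degrees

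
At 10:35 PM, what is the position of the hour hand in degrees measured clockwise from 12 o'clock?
The hour hand moves 30 degrees per hour and 0.5 degrees per minute.
At 10:35: (10) x 30 + 35 x 0.5 = 300 + 17.5 = 317.5 degrees

Final answer: 317.5 degrees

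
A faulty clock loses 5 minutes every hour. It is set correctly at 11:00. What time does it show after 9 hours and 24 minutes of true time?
For every 60 true minutes, the faulty clock advances 60 - 5 = 55 minutes.
True elapsed: 9 hours and 24 minutes = 564 minutes.
Faulty clock advances: 564 x 55/60 = 517 minutes (drift: 47 minutes behind).
Shown time: 11:00 + 517 minutes = 7:37.

Final answer: 7:37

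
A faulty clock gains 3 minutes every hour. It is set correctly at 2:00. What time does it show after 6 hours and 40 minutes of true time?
For every 60 true minutes, the faulty clock advances 60 + 3 = 63 minutes.
True elapsed: 6 hours and 40 minutes = 400 minutes.
Faulty clock advances: 400 x 63/60 = 420 minutes (drift: 20 minutes ahead).
Shown time: 2:00 + 420 minutes = 9:00.

Final answer: 9:00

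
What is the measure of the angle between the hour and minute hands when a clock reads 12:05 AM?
Hour hand position: 0 x 30 + 5 x 0.5 = 2.5 degrees
Minute hand position: 5 x 6 = 30 degrees
Difference: |2.5 - 30| = 27.5 degrees
The angle between the hands is 27.5 degrees

Final answer: 27.5 degrees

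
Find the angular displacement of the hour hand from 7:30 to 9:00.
The hour hand moves 0.5 degrees per minute.
Time elapsed: 9:00 - 7:30 = 90 minutes
Angular displacement: 90 x 0.5 = 45 degrees

Final answer: 45 degrees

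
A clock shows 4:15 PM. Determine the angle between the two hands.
Hour hand position: 4 x 30 + 15 x 0.5 = 127.5 degrees
Minute hand position: 15 x 6 = 90 degrees
Difference: |127.5 - 90| = 37.5 degrees
The angle between the hands is 37.5 degrees

Final answer: 37.5 degrees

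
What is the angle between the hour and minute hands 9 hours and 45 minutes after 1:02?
First find the time 9 hours and 45 minutes after 1:02.
Total minutes: 1 x 60 + 2 + 9 x 60 + 45 = 647.
647 mod 720 = 647 minutes = 10:47.
Now compute the angle at 10:47:
Hour hand: 10 x 30 + 47 x 0.5 = 323.5 degrees
Minute hand: 47 x 6 = 282 degrees
Difference: |323.5 - 282| = 41.5 degrees
The angle is 41.5 degrees

Final answer: 41.5 degrees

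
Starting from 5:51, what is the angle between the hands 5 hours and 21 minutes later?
First find the time 5 hours and 21 minutes after 5:51.
Total minutes: 5 x 60 + 51 + 5 x 60 + 21 = 672.
672 mod 720 = 672 minutes = 11:12.
Now compute the angle at 11:12:
Hour hand: 11 x 30 + 12 x 0.5 = 336 degrees
Minute hand: 12 x 6 = 72 degrees
Difference: |336 - 72| = 264 degrees
Smaller angle: 360 - 264 = 96 degrees

Final answer: 96 degrees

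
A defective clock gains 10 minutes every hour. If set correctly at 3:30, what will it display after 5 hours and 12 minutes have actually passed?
For every 60 true minutes, the faulty clock advances 60 + 10 = 70 minutes.
True elapsed: 5 hours and 12 minutes = 312 minutes.
Faulty clock advances: 312 x 70/60 = 364 minutes (drift: 52 minutes ahead).
Shown time: 3:30 + 364 minutes = 9:34.

Final answer: 9:34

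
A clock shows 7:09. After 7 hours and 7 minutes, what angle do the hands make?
First find the time 7 hours and 7 minutes after 7:09.
Total minutes: 7 x 60 + 9 + 7 x 60 + 7 = 856.
856 mod 720 = 136 minutes = 2:16.
Now compute the angle at 2:16:
Hour hand: 2 x 30 + 16 x 0.5 = 68 degrees
Minute hand: 16 x 6 = 96 degrees
Difference: |68 - 96| = 28 degrees
The angle is 28 degrees

Final answer: 28 degrees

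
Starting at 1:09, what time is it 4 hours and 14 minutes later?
Starting time: 1:09
Adding 14 minutes to 9 minutes: 9 + 14 = 23 minutes
Adding 4 hours: 1 + 4 = 5
Final time: 5:23

Final answer: 5:23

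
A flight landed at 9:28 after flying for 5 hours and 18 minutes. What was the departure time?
Starting time: 9:28 = 568 total minutes past 12:00
Subtracting: 5 hours and 18 minutes = 318 minutes
568 - 318 = 250 minutes
= 4 hours and 10 minutes past 12:00 = 4:10

Final answer: 4:10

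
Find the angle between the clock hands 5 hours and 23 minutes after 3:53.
First find the time 5 hours and 23 minutes after 3:53.
Total minutes: 3 x 60 + 53 + 5 x 60 + 23 = 556.
556 mod 720 = 556 minutes = 9:16.
Now compute the angle at 9:16:
Hour hand: 9 x 30 + 16 x 0.5 = 278 degrees
Minute hand: 16 x 6 = 96 degrees
Difference: |278 - 96| = 182 degrees
Smaller angle: 360 - 182 = 178 degrees

Final answer: 178 degrees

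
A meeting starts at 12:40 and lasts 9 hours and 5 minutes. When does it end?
Starting time: 12:40
Adding 5 minutes to 40 minutes: 40 + 5 = 45 minutes
Adding 9 hours: 12 + 9 = 21 - 12 = 9
Final time: 9:45

Final answer: 9:45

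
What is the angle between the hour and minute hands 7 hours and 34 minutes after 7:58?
First find the time 7 hours and 34 minutes after 7:58.
Total minutes: 7 x 60 + 58 + 7 x 60 + 34 = 932.
932 mod 720 = 212 minutes = 3:32.
Now compute the angle at 3:32:
Hour hand: 3 x 30 + 32 x 0.5 = 106 degrees
Minute hand: 32 x 6 = 192 degrees
Difference: |106 - 192| = 86 degrees
The angle is 86 degrees

Final answer: 86 degrees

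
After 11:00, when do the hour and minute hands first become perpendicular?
At t minutes past 11:00, the hour hand is at 30 x 11 + 0.5t degrees and the minute hand is at 6t degrees.
The smaller angle between them is 90 degrees when |30H - 5.5t| = 90 or |30H - 5.5t| = 270.
With H = 11, solve 30 x 11 - 5.5t = +/- target for each target:
  t = (30 x 11 - 90) / 5.5 = 43.64
  t = (30 x 11 + 90) / 5.5 = 76.36 (outside (0, 60))
  t = (30 x 11 - 270) / 5.5 = 10.91
  t = (30 x 11 + 270) / 5.5 = 109.09 (outside (0, 60))
Valid solutions in (0, 60): {10.91, 43.64} minutes.
First occurrence: t = 10.91 minutes.
The hands are at right angles at 10.91 minutes past 11:00.

Final answer: 10.91 minutes past 11:00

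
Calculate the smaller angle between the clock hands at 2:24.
Hour hand position: 2 x 30 + 24 x 0.5 = 72 degrees
Minute hand position: 24 x 6 = 144 degrees
Difference: |72 - 144| = 72 degrees
The angle between the hands is 72 degrees

Final answer: 72 degrees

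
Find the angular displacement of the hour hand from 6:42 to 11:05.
The hour hand moves 0.5 degrees per minute.
Time elapsed: 11:05 - 6:42 = 263 minutes
Angular displacement: 263 x 0.5 = 131.5 degrees

Final answer: 131.5 degrees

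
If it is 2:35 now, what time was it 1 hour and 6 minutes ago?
Starting time: 2:35 = 155 total minutes past 12:00
Subtracting: 1 hour and 6 minutes = 66 minutes
155 - 66 = 89 minutes
= 1 hour and 29 minutes past 12:00 = 1:29

Final answer: 1:29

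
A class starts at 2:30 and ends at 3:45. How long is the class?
From 2:30 to 3:45:
(3 x 60 + 45) - (2 x 60 + 30) = 225 - 150 = 75 minutes
= 1 hour and 15 minutes

Final answer: 1 hour and 15 minutes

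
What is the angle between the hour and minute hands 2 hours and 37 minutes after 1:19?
First find the time 2 hours and 37 minutes after 1:19.
Total minutes: 1 x 60 + 19 + 2 x 60 + 37 = 236.
236 mod 720 = 236 minutes = 3:56.
Now compute the angle at 3:56:
Hour hand: 3 x 30 + 56 x 0.5 = 118 degrees
Minute hand: 56 x 6 = 336 degrees
Difference: |118 - 336| = 218 degrees
Smaller angle: 360 - 218 = 142 degrees

Final answer: 142 degrees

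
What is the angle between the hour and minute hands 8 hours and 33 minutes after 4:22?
First find the time 8 hours and 33 minutes after 4:22.
Total minutes: 4 x 60 + 22 + 8 x 60 + 33 = 775.
775 mod 720 = 55 minutes = 12:55.
Now compute the angle at 12:55:
Hour hand: 0 x 30 + 55 x 0.5 = 27.5 degrees
Minute hand: 55 x 6 = 330 degrees
Difference: |27.5 - 330| = 302.5 degrees
Smaller angle: 360 - 302.5 = 57.5 degrees

Final answer: 57.5 degrees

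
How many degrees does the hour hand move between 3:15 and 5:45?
The hour hand moves 0.5 degrees per minute.
Time elapsed: 5:45 - 3:15 = 150 minutes
Angular displacement: 150 x 0.5 = 75 degrees

Final answer: 75 degrees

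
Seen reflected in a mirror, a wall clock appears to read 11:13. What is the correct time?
Reflection across the vertical (12-6) axis maps a hand at angle A degrees to (360 - A) degrees, which sends a reading of T minutes past 12:00 to (720 - T) minutes past 12:00.
Mirror reads 11:13 = 673 minutes past 12:00.
Actual time: (720 - 673) mod 720 = 47 minutes = 12:47.

Final answer: 12:47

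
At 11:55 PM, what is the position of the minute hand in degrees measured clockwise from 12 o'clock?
The minute hand moves 6 degrees per minute.
At 11:55: 55 x 6 = 330 degrees

Final answer: 330 degrees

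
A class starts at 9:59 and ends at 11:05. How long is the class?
From 9:59 to 11:05:
(11 x 60 + 5) - (9 x 60 + 59) = 665 - 599 = 66 minutes
= 1 hour and 6 minutes

Final answer: 1 hour and 6 minutes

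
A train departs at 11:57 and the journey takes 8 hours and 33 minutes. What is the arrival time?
Starting time: 11:57
Adding 33 minutes to 57 minutes: 57 + 33 = 90 minutes = 1 hour and 30 minutes
Adding 8 hours: 11 + 8 + 1 (carry) = 20 - 12 = 8
Final time: 8:30

Final answer: 8:30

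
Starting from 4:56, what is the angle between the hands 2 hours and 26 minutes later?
First find the time 2 hours and 26 minutes after 4:56.
Total minutes: 4 x 60 + 56 + 2 x 60 + 26 = 442.
442 mod 720 = 442 minutes = 7:22.
Now compute the angle at 7:22:
Hour hand: 7 x 30 + 22 x 0.5 = 221 degrees
Minute hand: 22 x 6 = 132 degrees
Difference: |221 - 132| = 89 degrees
The angle is 89 degrees

Final answer: 89 degrees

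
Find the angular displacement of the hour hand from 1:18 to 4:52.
The hour hand moves 0.5 degrees per minute.
Time elapsed: 4:52 - 1:18 = 214 minutes
Angular displacement: 214 x 0.5 = 107 degrees

Final answer: 107 degrees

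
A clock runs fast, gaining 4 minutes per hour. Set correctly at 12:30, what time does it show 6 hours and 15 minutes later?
For every 60 true minutes, the faulty clock advances 60 + 4 = 64 minutes.
True elapsed: 6 hours and 15 minutes = 375 minutes.
Faulty clock advances: 375 x 64/60 = 400 minutes (drift: 25 minutes ahead).
Shown time: 12:30 + 400 minutes = 7:10.

Final answer: 7:10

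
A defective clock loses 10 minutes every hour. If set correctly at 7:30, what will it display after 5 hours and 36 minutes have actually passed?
For every 60 true minutes, the faulty clock advances 60 - 10 = 50 minutes.
True elapsed: 5 hours and 36 minutes = 336 minutes.
Faulty clock advances: 336 x 50/60 = 280 minutes (drift: 56 minutes behind).
Shown time: 7:30 + 280 minutes = 12:10.

Final answer: 12:10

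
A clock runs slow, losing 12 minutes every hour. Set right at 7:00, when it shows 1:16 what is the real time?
For every 60 true minutes, the faulty clock advances 48 minutes, so 1 faulty-clock minute corresponds to 60/48 true minutes.
From 7:00 to 1:16 on the faulty dial is 376 minutes.
True elapsed: 376 x 60/48 = 470 minutes = 7 hours and 50 minutes.
True time: 7:00 + 7 hours and 50 minutes = 2:50.

Final answer: 2:50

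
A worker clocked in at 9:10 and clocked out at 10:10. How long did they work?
From 9:10 to 10:10:
(10 x 60 + 10) - (9 x 60 + 10) = 610 - 550 = 60 minutes
= 1 hour

Final answer: 1 hour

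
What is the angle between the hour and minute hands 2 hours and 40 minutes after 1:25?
First find the time 2 hours and 40 minutes after 1:25.
Total minutes: 1 x 60 + 25 + 2 x 60 + 40 = 245.
245 mod 720 = 245 minutes = 4:05.
Now compute the angle at 4:05:
Hour hand: 4 x 30 + 5 x 0.5 = 122.5 degrees
Minute hand: 5 x 6 = 30 degrees
Difference: |122.5 - 30| = 92.5 degrees
The angle is 92.5 degrees

Final answer: 92.5 degrees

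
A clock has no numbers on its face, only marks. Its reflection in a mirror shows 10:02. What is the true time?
Reflection across the vertical (12-6) axis maps a hand at angle A degrees to (360 - A) degrees, which sends a reading of T minutes past 12:00 to (720 - T) minutes past 12:00.
Mirror reads 10:02 = 602 minutes past 12:00.
Actual time: (720 - 602) mod 720 = 118 minutes = 1:58.

Final answer: 1:58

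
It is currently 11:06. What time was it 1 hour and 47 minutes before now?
Starting time: 11:06 = 666 total minutes past 12:00
Subtracting: 1 hour and 47 minutes = 107 minutes
666 - 107 = 559 minutes
= 9 hours and 19 minutes past 12:00 = 9:19

Final answer: 9:19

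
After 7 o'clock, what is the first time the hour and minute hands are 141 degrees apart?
At t minutes past 7:00, the hour hand is at 30 x 7 + 0.5t degrees and the minute hand is at 6t degrees.
The smaller angle between them is 141 degrees when |30H - 5.5t| = 141 or |30H - 5.5t| = 219.
With H = 7, solve 30 x 7 - 5.5t = +/- target for each target:
  t = (30 x 7 - 141) / 5.5 = 12.55
  t = (30 x 7 + 141) / 5.5 = 63.82 (outside (0, 60))
  t = (30 x 7 - 219) / 5.5 = -1.64 (outside (0, 60))
  t = (30 x 7 + 219) / 5.5 = 78 (outside (0, 60))
Valid solutions in (0, 60): {12.55} minutes.
The first occurrence is t = 12.55 minutes.
The hands form a 141-degree angle at 12.55 minutes past 7:00.

Final answer: 12.55 minutes past 7:00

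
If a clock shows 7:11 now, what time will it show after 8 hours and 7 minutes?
Starting time: 7:11
Adding 7 minutes to 11 minutes: 11 + 7 = 18 minutes
Adding 8 hours: 7 + 8 = 15 - 12 = 3
Final time: 3:18

Final answer: 3:18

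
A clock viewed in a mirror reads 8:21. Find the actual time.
Reflection across the vertical (12-6) axis maps a hand at angle A degrees to (360 - A) degrees, which sends a reading of T minutes past 12:00 to (720 - T) minutes past 12:00.
Mirror reads 8:21 = 501 minutes past 12:00.
Actual time: (720 - 501) mod 720 = 219 minutes = 3:39.

Final answer: 3:39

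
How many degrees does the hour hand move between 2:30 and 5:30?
The hour hand moves 0.5 degrees per minute.
Time elapsed: 5:30 - 2:30 = 180 minutes
Angular displacement: 180 x 0.5 = 90 degrees

Final answer: 90 degrees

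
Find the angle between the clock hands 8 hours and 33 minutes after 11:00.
First find the time 8 hours and 33 minutes after 11:00.
Total minutes: 11 x 60 + 0 + 8 x 60 + 33 = 1173.
1173 mod 720 = 453 minutes = 7:33.
Now compute the angle at 7:33:
Hour hand: 7 x 30 + 33 x 0.5 = 226.5 degrees
Minute hand: 33 x 6 = 198 degrees
Difference: |226.5 - 198| = 28.5 degrees
The angle is 28.5 degrees

Final answer: 28.5 degrees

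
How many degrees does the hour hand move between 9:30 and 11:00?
The hour hand moves 0.5 degrees per minute.
Time elapsed: 11:00 - 9:30 = 90 minutes
Angular displacement: 90 x 0.5 = 45 degrees

Final answer: 45 degrees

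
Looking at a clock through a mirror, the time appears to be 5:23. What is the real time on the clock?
Reflection across the vertical (12-6) axis maps a hand at angle A degrees to (360 - A) degrees, which sends a reading of T minutes past 12:00 to (720 - T) minutes past 12:00.
Mirror reads 5:23 = 323 minutes past 12:00.
Actual time: (720 - 323) mod 720 = 397 minutes = 6:37.

Final answer: 6:37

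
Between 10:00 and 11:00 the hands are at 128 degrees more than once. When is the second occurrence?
At t minutes past 10:00, the hour hand is at 30 x 10 + 0.5t degrees and the minute hand is at 6t degrees.
The smaller angle between them is 128 degrees when |30H - 5.5t| = 128 or |30H - 5.5t| = 232.
With H = 10, solve 30 x 10 - 5.5t = +/- target for each target:
  t = (30 x 10 - 128) / 5.5 = 31.27
  t = (30 x 10 + 128) / 5.5 = 77.82 (outside (0, 60))
  t = (30 x 10 - 232) / 5.5 = 12.36
  t = (30 x 10 + 232) / 5.5 = 96.73 (outside (0, 60))
Valid solutions in (0, 60): {12.36, 31.27} minutes.
The second occurrence is t = 31.27 minutes.
The hands form a 128-degree angle at 31.27 minutes past 10:00.

Final answer: 31.27 minutes past 10:00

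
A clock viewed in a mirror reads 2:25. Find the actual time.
Reflection across the vertical (12-6) axis maps a hand at angle A degrees to (360 - A) degrees, which sends a reading of T minutes past 12:00 to (720 - T) minutes past 12:00.
Mirror reads 2:25 = 145 minutes past 12:00.
Actual time: (720 - 145) mod 720 = 575 minutes = 9:35.

Final answer: 9:35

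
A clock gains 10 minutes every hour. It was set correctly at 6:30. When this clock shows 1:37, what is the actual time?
For every 60 true minutes, the faulty clock advances 70 minutes, so 1 faulty-clock minute corresponds to 60/70 true minutes.
From 6:30 to 1:37 on the faulty dial is 427 minutes.
True elapsed: 427 x 60/70 = 366 minutes = 6 hours and 6 minutes.
True time: 6:30 + 6 hours and 6 minutes = 12:36.

Final answer: 12:36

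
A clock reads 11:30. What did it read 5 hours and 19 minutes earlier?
Starting time: 11:30 = 690 total minutes past 12:00
Subtracting: 5 hours and 19 minutes = 319 minutes
690 - 319 = 371 minutes
= 6 hours and 11 minutes past 12:00 = 6:11

Final answer: 6:11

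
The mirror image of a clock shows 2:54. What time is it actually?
Reflection across the vertical (12-6) axis maps a hand at angle A degrees to (360 - A) degrees, which sends a reading of T minutes past 12:00 to (720 - T) minutes past 12:00.
Mirror reads 2:54 = 174 minutes past 12:00.
Actual time: (720 - 174) mod 720 = 546 minutes = 9:06.

Final answer: 9:06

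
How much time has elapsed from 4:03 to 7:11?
From 4:03 to 7:11:
(7 x 60 + 11) - (4 x 60 + 3) = 431 - 243 = 188 minutes
= 3 hours and 8 minutes

Final answer: 3 hours and 8 minutes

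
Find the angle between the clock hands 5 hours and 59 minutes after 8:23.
First find the time 5 hours and 59 minutes after 8:23.
Total minutes: 8 x 60 + 23 + 5 x 60 + 59 = 862.
862 mod 720 = 142 minutes = 2:22.
Now compute the angle at 2:22:
Hour hand: 2 x 30 + 22 x 0.5 = 71 degrees
Minute hand: 22 x 6 = 132 degrees
Difference: |71 - 132| = 61 degrees
The angle is 61 degrees

Final answer: 61 degrees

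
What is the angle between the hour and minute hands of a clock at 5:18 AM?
Hour hand position: 5 x 30 + 18 x 0.5 = 159 degrees
Minute hand position: 18 x 6 = 108 degrees
Difference: |159 - 108| = 51 degrees
The angle between the hands is 51 degrees

Final answer: 51 degrees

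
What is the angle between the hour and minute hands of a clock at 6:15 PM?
Hour hand position: 6 x 30 + 15 x 0.5 = 187.5 degrees
Minute hand position: 15 x 6 = 90 degrees
Difference: |187.5 - 90| = 97.5 degrees
The angle between the hands is 97.5 degrees

Final answer: 97.5 degrees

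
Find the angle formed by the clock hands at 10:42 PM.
Hour hand position: 10 x 30 + 42 x 0.5 = 321 degrees
Minute hand position: 42 x 6 = 252 degrees
Difference: |321 - 252| = 69 degrees
The angle between the hands is 69 degrees

Final answer: 69 degrees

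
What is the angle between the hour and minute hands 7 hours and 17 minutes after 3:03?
First find the time 7 hours and 17 minutes after 3:03.
Total minutes: 3 x 60 + 3 + 7 x 60 + 17 = 620.
620 mod 720 = 620 minutes = 10:20.
Now compute the angle at 10:20:
Hour hand: 10 x 30 + 20 x 0.5 = 310 degrees
Minute hand: 20 x 6 = 120 degrees
Difference: |310 - 120| = 190 degrees
Smaller angle: 360 - 190 = 170 degrees

Final answer: 170 degrees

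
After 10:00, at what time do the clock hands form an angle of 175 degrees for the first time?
At t minutes past 10:00, the hour hand is at 30 x 10 + 0.5t degrees and the minute hand is at 6t degrees.
The smaller angle between them is 175 degrees when |30H - 5.5t| = 175 or |30H - 5.5t| = 185.
With H = 10, solve 30 x 10 - 5.5t = +/- target for each target:
  t = (30 x 10 - 175) / 5.5 = 22.73
  t = (30 x 10 + 175) / 5.5 = 86.36 (outside (0, 60))
  t = (30 x 10 - 185) / 5.5 = 20.91
  t = (30 x 10 + 185) / 5.5 = 88.18 (outside (0, 60))
Valid solutions in (0, 60): {20.91, 22.73} minutes.
The first occurrence is t = 20.91 minutes.
The hands form a 175-degree angle at 20.91 minutes past 10:00.

Final answer: 20.91 minutes past 10:00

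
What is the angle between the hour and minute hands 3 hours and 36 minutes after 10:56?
First find the time 3 hours and 36 minutes after 10:56.
Total minutes: 10 x 60 + 56 + 3 x 60 + 36 = 872.
872 mod 720 = 152 minutes = 2:32.
Now compute the angle at 2:32:
Hour hand: 2 x 30 + 32 x 0.5 = 76 degrees
Minute hand: 32 x 6 = 192 degrees
Difference: |76 - 192| = 116 degrees
The angle is 116 degrees

Final answer: 116 degrees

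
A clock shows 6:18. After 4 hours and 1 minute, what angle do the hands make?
First find the time 4 hours and 1 minute after 6:18.
Total minutes: 6 x 60 + 18 + 4 x 60 + 1 = 619.
619 mod 720 = 619 minutes = 10:19.
Now compute the angle at 10:19:
Hour hand: 10 x 30 + 19 x 0.5 = 309.5 degrees
Minute hand: 19 x 6 = 114 degrees
Difference: |309.5 - 114| = 195.5 degrees
Smaller angle: 360 - 195.5 = 164.5 degrees

Final answer: 164.5 degrees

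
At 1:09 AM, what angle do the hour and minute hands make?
Hour hand position: 1 x 30 + 9 x 0.5 = 34.5 degrees
Minute hand position: 9 x 6 = 54 degrees
Difference: |34.5 - 54| = 19.5 degrees
The angle between the hands is 19.5 degrees

Final answer: 19.5 degrees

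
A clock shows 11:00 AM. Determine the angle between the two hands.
Hour hand position: 11 x 30 + 0 x 0.5 = 330 degrees
Minute hand position: 0 x 6 = 0 degrees
Difference: |330 - 0| = 330 degrees
Since 330 > 180, the smaller angle is 360 - 330 = 30 degrees

Final answer: 30 degrees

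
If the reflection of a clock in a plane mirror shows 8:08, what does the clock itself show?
Reflection across the vertical (12-6) axis maps a hand at angle A degrees to (360 - A) degrees, which sends a reading of T minutes past 12:00 to (720 - T) minutes past 12:00.
Mirror reads 8:08 = 488 minutes past 12:00.
Actual time: (720 - 488) mod 720 = 232 minutes = 3:52.

Final answer: 3:52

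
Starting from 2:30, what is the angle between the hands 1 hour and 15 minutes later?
First find the time 1 hour and 15 minutes after 2:30.
Total minutes: 2 x 60 + 30 + 1 x 60 + 15 = 225.
225 mod 720 = 225 minutes = 3:45.
Now compute the angle at 3:45:
Hour hand: 3 x 30 + 45 x 0.5 = 112.5 degrees
Minute hand: 45 x 6 = 270 degrees
Difference: |112.5 - 270| = 157.5 degrees
The angle is 157.5 degrees

Final answer: 157.5 degrees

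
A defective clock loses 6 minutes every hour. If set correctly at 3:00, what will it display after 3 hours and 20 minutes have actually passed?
For every 60 true minutes, the faulty clock advances 60 - 6 = 54 minutes.
True elapsed: 3 hours and 20 minutes = 200 minutes.
Faulty clock advances: 200 x 54/60 = 180 minutes (drift: 20 minutes behind).
Shown time: 3:00 + 180 minutes = 6:00.

Final answer: 6:00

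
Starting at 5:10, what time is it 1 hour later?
Starting time: 5:10
Adding 0 minutes to 10 minutes: 10 + 0 = 10 minutes
Adding 1 hour: 5 + 1 = 6
Final time: 6:10

Final answer: 6:10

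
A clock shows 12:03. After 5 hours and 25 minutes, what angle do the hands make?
First find the time 5 hours and 25 minutes after 12:03.
Total minutes: 12 x 60 + 3 + 5 x 60 + 25 = 1048.
1048 mod 720 = 328 minutes = 5:28.
Now compute the angle at 5:28:
Hour hand: 5 x 30 + 28 x 0.5 = 164 degrees
Minute hand: 28 x 6 = 168 degrees
Difference: |164 - 168| = 4 degrees
The angle is 4 degrees

Final answer: 4 degrees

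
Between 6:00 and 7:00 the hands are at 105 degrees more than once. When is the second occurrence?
At t minutes past 6:00, the hour hand is at 30 x 6 + 0.5t degrees and the minute hand is at 6t degrees.
The smaller angle between them is 105 degrees when |30H - 5.5t| = 105 or |30H - 5.5t| = 255.
With H = 6, solve 30 x 6 - 5.5t = +/- target for each target:
  t = (30 x 6 - 105) / 5.5 = 13.64
  t = (30 x 6 + 105) / 5.5 = 51.82
  t = (30 x 6 - 255) / 5.5 = -13.64 (outside (0, 60))
  t = (30 x 6 + 255) / 5.5 = 79.09 (outside (0, 60))
Valid solutions in (0, 60): {13.64, 51.82} minutes.
The second occurrence is t = 51.82 minutes.
The hands form a 105-degree angle at 51.82 minutes past 6:00.

Final answer: 51.82 minutes past 6:00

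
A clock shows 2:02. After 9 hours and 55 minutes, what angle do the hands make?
First find the time 9 hours and 55 minutes after 2:02.
Total minutes: 2 x 60 + 2 + 9 x 60 + 55 = 717.
717 mod 720 = 717 minutes = 11:57.
Now compute the angle at 11:57:
Hour hand: 11 x 30 + 57 x 0.5 = 358.5 degrees
Minute hand: 57 x 6 = 342 degrees
Difference: |358.5 - 342| = 16.5 degrees
The angle is 16.5 degrees

Final answer: 16.5 degrees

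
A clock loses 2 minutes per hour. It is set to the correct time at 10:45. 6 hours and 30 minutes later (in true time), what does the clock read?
For every 60 true minutes, the faulty clock advances 60 - 2 = 58 minutes.
True elapsed: 6 hours and 30 minutes = 390 minutes.
Faulty clock advances: 390 x 58/60 = 377 minutes (drift: 13 minutes behind).
Shown time: 10:45 + 377 minutes = 5:02.

Final answer: 5:02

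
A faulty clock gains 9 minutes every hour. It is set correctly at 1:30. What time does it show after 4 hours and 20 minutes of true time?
For every 60 true minutes, the faulty clock advances 60 + 9 = 69 minutes.
True elapsed: 4 hours and 20 minutes = 260 minutes.
Faulty clock advances: 260 x 69/60 = 299 minutes (drift: 39 minutes ahead).
Shown time: 1:30 + 299 minutes = 6:29.

Final answer: 6:29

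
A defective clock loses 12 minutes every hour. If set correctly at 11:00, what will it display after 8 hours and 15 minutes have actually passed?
For every 60 true minutes, the faulty clock advances 60 - 12 = 48 minutes.
True elapsed: 8 hours and 15 minutes = 495 minutes.
Faulty clock advances: 495 x 48/60 = 396 minutes (drift: 99 minutes behind).
Shown time: 11:00 + 396 minutes = 5:36.

Final answer: 5:36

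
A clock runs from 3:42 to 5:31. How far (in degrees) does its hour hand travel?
The hour hand moves 0.5 degrees per minute.
Time elapsed: 5:31 - 3:42 = 109 minutes
Angular displacement: 109 x 0.5 = 54.5 degrees

Final answer: 54.5 degrees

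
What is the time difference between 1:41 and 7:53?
From 1:41 to 7:53:
(7 x 60 + 53) - (1 x 60 + 41) = 473 - 101 = 372 minutes
= 6 hours and 12 minutes

Final answer: 6 hours and 12 minutes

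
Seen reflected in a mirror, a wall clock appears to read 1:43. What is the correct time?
Reflection across the vertical (12-6) axis maps a hand at angle A degrees to (360 - A) degrees, which sends a reading of T minutes past 12:00 to (720 - T) minutes past 12:00.
Mirror reads 1:43 = 103 minutes past 12:00.
Actual time: (720 - 103) mod 720 = 617 minutes = 10:17.

Final answer: 10:17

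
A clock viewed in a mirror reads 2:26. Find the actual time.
Reflection across the vertical (12-6) axis maps a hand at angle A degrees to (360 - A) degrees, which sends a reading of T minutes past 12:00 to (720 - T) minutes past 12:00.
Mirror reads 2:26 = 146 minutes past 12:00.
Actual time: (720 - 146) mod 720 = 574 minutes = 9:34.

Final answer: 9:34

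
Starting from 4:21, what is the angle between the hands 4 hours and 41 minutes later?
First find the time 4 hours and 41 minutes after 4:21.
Total minutes: 4 x 60 + 21 + 4 x 60 + 41 = 542.
542 mod 720 = 542 minutes = 9:02.
Now compute the angle at 9:02:
Hour hand: 9 x 30 + 2 x 0.5 = 271 degrees
Minute hand: 2 x 6 = 12 degrees
Difference: |271 - 12| = 259 degrees
Smaller angle: 360 - 259 = 101 degrees

Final answer: 101 degrees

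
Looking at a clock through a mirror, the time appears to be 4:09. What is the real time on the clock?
Reflection across the vertical (12-6) axis maps a hand at angle A degrees to (360 - A) degrees, which sends a reading of T minutes past 12:00 to (720 - T) minutes past 12:00.
Mirror reads 4:09 = 249 minutes past 12:00.
Actual time: (720 - 249) mod 720 = 471 minutes = 7:51.

Final answer: 7:51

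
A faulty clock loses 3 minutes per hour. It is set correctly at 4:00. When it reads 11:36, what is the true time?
For every 60 true minutes, the faulty clock advances 57 minutes, so 1 faulty-clock minute corresponds to 60/57 true minutes.
From 4:00 to 11:36 on the faulty dial is 456 minutes.
True elapsed: 456 x 60/57 = 480 minutes = 8 hours.
True time: 4:00 + 8 hours = 12:00.

Final answer: 12:00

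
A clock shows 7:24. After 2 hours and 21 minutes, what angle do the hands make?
First find the time 2 hours and 21 minutes after 7:24.
Total minutes: 7 x 60 + 24 + 2 x 60 + 21 = 585.
585 mod 720 = 585 minutes = 9:45.
Now compute the angle at 9:45:
Hour hand: 9 x 30 + 45 x 0.5 = 292.5 degrees
Minute hand: 45 x 6 = 270 degrees
Difference: |292.5 - 270| = 22.5 degrees
The angle is 22.5 degrees

Final answer: 22.5 degrees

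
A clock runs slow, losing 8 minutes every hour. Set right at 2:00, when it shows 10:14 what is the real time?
For every 60 true minutes, the faulty clock advances 52 minutes, so 1 faulty-clock minute corresponds to 60/52 true minutes.
From 2:00 to 10:14 on the faulty dial is 494 minutes.
True elapsed: 494 x 60/52 = 570 minutes = 9 hours and 30 minutes.
True time: 2:00 + 9 hours and 30 minutes = 11:30.

Final answer: 11:30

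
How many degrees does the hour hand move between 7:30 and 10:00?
The hour hand moves 0.5 degrees per minute.
Time elapsed: 10:00 - 7:30 = 150 minutes
Angular displacement: 150 x 0.5 = 75 degrees

Final answer: 75 degrees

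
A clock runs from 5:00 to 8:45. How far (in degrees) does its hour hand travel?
The hour hand moves 0.5 degrees per minute.
Time elapsed: 8:45 - 5:00 = 225 minutes
Angular displacement: 225 x 0.5 = 112.5 degrees

Final answer: 112.5 degrees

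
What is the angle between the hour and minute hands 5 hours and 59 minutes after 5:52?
First find the time 5 hours and 59 minutes after 5:52.
Total minutes: 5 x 60 + 52 + 5 x 60 + 59 = 711.
711 mod 720 = 711 minutes = 11:51.
Now compute the angle at 11:51:
Hour hand: 11 x 30 + 51 x 0.5 = 355.5 degrees
Minute hand: 51 x 6 = 306 degrees
Difference: |355.5 - 306| = 49.5 degrees
The angle is 49.5 degrees

Final answer: 49.5 degrees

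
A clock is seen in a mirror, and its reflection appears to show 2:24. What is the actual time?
Reflection across the vertical (12-6) axis maps a hand at angle A degrees to (360 - A) degrees, which sends a reading of T minutes past 12:00 to (720 - T) minutes past 12:00.
Mirror reads 2:24 = 144 minutes past 12:00.
Actual time: (720 - 144) mod 720 = 576 minutes = 9:36.

Final answer: 9:36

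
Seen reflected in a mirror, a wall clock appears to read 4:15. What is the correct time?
Reflection across the vertical (12-6) axis maps a hand at angle A degrees to (360 - A) degrees, which sends a reading of T minutes past 12:00 to (720 - T) minutes past 12:00.
Mirror reads 4:15 = 255 minutes past 12:00.
Actual time: (720 - 255) mod 720 = 465 minutes = 7:45.

Final answer: 7:45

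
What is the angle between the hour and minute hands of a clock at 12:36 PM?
Hour hand position: 0 x 30 + 36 x 0.5 = 18 degrees
Minute hand position: 36 x 6 = 216 degrees
Difference: |18 - 216| = 198 degrees
Since 198 > 180, the smaller angle is 360 - 198 = 162 degrees

Final answer: 162 degrees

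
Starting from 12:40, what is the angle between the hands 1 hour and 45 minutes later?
First find the time 1 hour and 45 minutes after 12:40.
Total minutes: 12 x 60 + 40 + 1 x 60 + 45 = 865.
865 mod 720 = 145 minutes = 2:25.
Now compute the angle at 2:25:
Hour hand: 2 x 30 + 25 x 0.5 = 72.5 degrees
Minute hand: 25 x 6 = 150 degrees
Difference: |72.5 - 150| = 77.5 degrees
The angle is 77.5 degrees

Final answer: 77.5 degrees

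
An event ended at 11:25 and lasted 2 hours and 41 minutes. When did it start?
Starting time: 11:25 = 685 total minutes past 12:00
Subtracting: 2 hours and 41 minutes = 161 minutes
685 - 161 = 524 minutes
= 8 hours and 44 minutes past 12:00 = 8:44

Final answer: 8:44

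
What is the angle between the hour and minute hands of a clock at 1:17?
Hour hand position: 1 x 30 + 17 x 0.5 = 38.5 degrees
Minute hand position: 17 x 6 = 102 degrees
Difference: |38.5 - 102| = 63.5 degrees
The angle between the hands is 63.5 degrees

Final answer: 63.5 degrees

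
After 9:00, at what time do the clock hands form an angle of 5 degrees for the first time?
At t minutes past 9:00, the hour hand is at 30 x 9 + 0.5t degrees and the minute hand is at 6t degrees.
The smaller angle between them is 5 degrees when |30H - 5.5t| = 5 or |30H - 5.5t| = 355.
With H = 9, solve 30 x 9 - 5.5t = +/- target for each target:
  t = (30 x 9 - 5) / 5.5 = 48.18
  t = (30 x 9 + 5) / 5.5 = 50
  t = (30 x 9 - 355) / 5.5 = -15.45 (outside (0, 60))
  t = (30 x 9 + 355) / 5.5 = 113.64 (outside (0, 60))
Valid solutions in (0, 60): {48.18, 50} minutes.
The first occurrence is t = 48.18 minutes.
The hands form a 5-degree angle at 48.18 minutes past 9:00.

Final answer: 48.18 minutes past 9:00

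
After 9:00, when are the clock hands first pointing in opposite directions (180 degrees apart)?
For hands to be 180 degrees apart: |30H - 5.5t| = 180
With H = 9: t = (30 x 9 + 180)/5.5 = 81.82 or t = (30 x 9 - 180)/5.5 = 16.36
First valid solution (0 < t < 60): t = 16.36 minutes
The hands are opposite at 16.36 minutes past 9:00.

Final answer: 16.36 minutes past 9:00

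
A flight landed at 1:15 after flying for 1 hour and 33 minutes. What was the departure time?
Starting time: 1:15 = 75 total minutes past 12:00
Subtracting: 1 hour and 33 minutes = 93 minutes
75 - 93 = -18 (negative, add 12 hours = 720) = 702 minutes
= 11 hours and 42 minutes past 12:00 = 11:42

Final answer: 11:42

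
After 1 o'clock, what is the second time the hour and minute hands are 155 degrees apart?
At t minutes past 1:00, the hour hand is at 30 x 1 + 0.5t degrees and the minute hand is at 6t degrees.
The smaller angle between them is 155 degrees when |30H - 5.5t| = 155 or |30H - 5.5t| = 205.
With H = 1, solve 30 x 1 - 5.5t = +/- target for each target:
  t = (30 x 1 - 155) / 5.5 = -22.73 (outside (0, 60))
  t = (30 x 1 + 155) / 5.5 = 33.64
  t = (30 x 1 - 205) / 5.5 = -31.82 (outside (0, 60))
  t = (30 x 1 + 205) / 5.5 = 42.73
Valid solutions in (0, 60): {33.64, 42.73} minutes.
The second occurrence is t = 42.73 minutes.
The hands form a 155-degree angle at 42.73 minutes past 1:00.

Final answer: 42.73 minutes past 1:00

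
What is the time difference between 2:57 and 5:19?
From 2:57 to 5:19:
(5 x 60 + 19) - (2 x 60 + 57) = 319 - 177 = 142 minutes
= 2 hours and 22 minutes

Final answer: 2 hours and 22 minutes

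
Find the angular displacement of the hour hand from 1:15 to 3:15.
The hour hand moves 0.5 degrees per minute.
Time elapsed: 3:15 - 1:15 = 120 minutes
Angular displacement: 120 x 0.5 = 60 degrees

Final answer: 60 degrees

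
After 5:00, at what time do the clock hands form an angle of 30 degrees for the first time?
At t minutes past 5:00, the hour hand is at 30 x 5 + 0.5t degrees and the minute hand is at 6t degrees.
The smaller angle between them is 30 degrees when |30H - 5.5t| = 30 or |30H - 5.5t| = 330.
With H = 5, solve 30 x 5 - 5.5t = +/- target for each target:
  t = (30 x 5 - 30) / 5.5 = 21.82
  t = (30 x 5 + 30) / 5.5 = 32.73
  t = (30 x 5 - 330) / 5.5 = -32.73 (outside (0, 60))
  t = (30 x 5 + 330) / 5.5 = 87.27 (outside (0, 60))
Valid solutions in (0, 60): {21.82, 32.73} minutes.
The first occurrence is t = 21.82 minutes.
The hands form a 30-degree angle at 21.82 minutes past 5:00.

Final answer: 21.82 minutes past 5:00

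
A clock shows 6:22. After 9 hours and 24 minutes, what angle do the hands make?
First find the time 9 hours and 24 minutes after 6:22.
Total minutes: 6 x 60 + 22 + 9 x 60 + 24 = 946.
946 mod 720 = 226 minutes = 3:46.
Now compute the angle at 3:46:
Hour hand: 3 x 30 + 46 x 0.5 = 113 degrees
Minute hand: 46 x 6 = 276 degrees
Difference: |113 - 276| = 163 degrees
The angle is 163 degrees

Final answer: 163 degrees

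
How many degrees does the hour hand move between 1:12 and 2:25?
The hour hand moves 0.5 degrees per minute.
Time elapsed: 2:25 - 1:12 = 73 minutes
Angular displacement: 73 x 0.5 = 36.5 degrees

Final answer: 36.5 degrees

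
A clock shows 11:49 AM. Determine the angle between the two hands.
Hour hand position: 11 x 30 + 49 x 0.5 = 354.5 degrees
Minute hand position: 49 x 6 = 294 degrees
Difference: |354.5 - 294| = 60.5 degrees
The angle between the hands is 60.5 degrees

Final answer: 60.5 degrees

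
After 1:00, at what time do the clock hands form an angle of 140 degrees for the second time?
At t minutes past 1:00, the hour hand is at 30 x 1 + 0.5t degrees and the minute hand is at 6t degrees.
The smaller angle between them is 140 degrees when |30H - 5.5t| = 140 or |30H - 5.5t| = 220.
With H = 1, solve 30 x 1 - 5.5t = +/- target for each target:
  t = (30 x 1 - 140) / 5.5 = -20 (outside (0, 60))
  t = (30 x 1 + 140) / 5.5 = 30.91
  t = (30 x 1 - 220) / 5.5 = -34.55 (outside (0, 60))
  t = (30 x 1 + 220) / 5.5 = 45.45
Valid solutions in (0, 60): {30.91, 45.45} minutes.
The second occurrence is t = 45.45 minutes.
The hands form a 140-degree angle at 45.45 minutes past 1:00.

Final answer: 45.45 minutes past 1:00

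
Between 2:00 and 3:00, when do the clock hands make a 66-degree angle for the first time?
At t minutes past 2:00, the hour hand is at 30 x 2 + 0.5t degrees and the minute hand is at 6t degrees.
The smaller angle between them is 66 degrees when |30H - 5.5t| = 66 or |30H - 5.5t| = 294.
With H = 2, solve 30 x 2 - 5.5t = +/- target for each target:
  t = (30 x 2 - 66) / 5.5 = -1.09 (outside (0, 60))
  t = (30 x 2 + 66) / 5.5 = 22.91
  t = (30 x 2 - 294) / 5.5 = -42.55 (outside (0, 60))
  t = (30 x 2 + 294) / 5.5 = 64.36 (outside (0, 60))
Valid solutions in (0, 60): {22.91} minutes.
The first occurrence is t = 22.91 minutes.
The hands form a 66-degree angle at 22.91 minutes past 2:00.

Final answer: 22.91 minutes past 2:00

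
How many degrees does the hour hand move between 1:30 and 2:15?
The hour hand moves 0.5 degrees per minute.
Time elapsed: 2:15 - 1:30 = 45 minutes
Angular displacement: 45 x 0.5 = 22.5 degrees

Final answer: 22.5 degrees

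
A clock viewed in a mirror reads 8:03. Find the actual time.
Reflection across the vertical (12-6) axis maps a hand at angle A degrees to (360 - A) degrees, which sends a reading of T minutes past 12:00 to (720 - T) minutes past 12:00.
Mirror reads 8:03 = 483 minutes past 12:00.
Actual time: (720 - 483) mod 720 = 237 minutes = 3:57.

Final answer: 3:57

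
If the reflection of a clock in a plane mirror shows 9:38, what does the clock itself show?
Reflection across the vertical (12-6) axis maps a hand at angle A degrees to (360 - A) degrees, which sends a reading of T minutes past 12:00 to (720 - T) minutes past 12:00.
Mirror reads 9:38 = 578 minutes past 12:00.
Actual time: (720 - 578) mod 720 = 142 minutes = 2:22.

Final answer: 2:22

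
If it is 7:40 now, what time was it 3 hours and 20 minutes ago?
Starting time: 7:40 = 460 total minutes past 12:00
Subtracting: 3 hours and 20 minutes = 200 minutes
460 - 200 = 260 minutes
= 4 hours and 20 minutes past 12:00 = 4:20

Final answer: 4:20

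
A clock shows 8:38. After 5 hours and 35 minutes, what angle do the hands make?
First find the time 5 hours and 35 minutes after 8:38.
Total minutes: 8 x 60 + 38 + 5 x 60 + 35 = 853.
853 mod 720 = 133 minutes = 2:13.
Now compute the angle at 2:13:
Hour hand: 2 x 30 + 13 x 0.5 = 66.5 degrees
Minute hand: 13 x 6 = 78 degrees
Difference: |66.5 - 78| = 11.5 degrees
The angle is 11.5 degrees

Final answer: 11.5 degrees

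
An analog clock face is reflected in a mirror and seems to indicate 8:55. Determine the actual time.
Reflection across the vertical (12-6) axis maps a hand at angle A degrees to (360 - A) degrees, which sends a reading of T minutes past 12:00 to (720 - T) minutes past 12:00.
Mirror reads 8:55 = 535 minutes past 12:00.
Actual time: (720 - 535) mod 720 = 185 minutes = 3:05.

Final answer: 3:05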